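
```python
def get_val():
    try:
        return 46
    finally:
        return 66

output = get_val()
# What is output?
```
66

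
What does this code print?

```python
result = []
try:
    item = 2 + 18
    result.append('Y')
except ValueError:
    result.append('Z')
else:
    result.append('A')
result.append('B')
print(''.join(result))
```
YAB

else block runs when no exception occurs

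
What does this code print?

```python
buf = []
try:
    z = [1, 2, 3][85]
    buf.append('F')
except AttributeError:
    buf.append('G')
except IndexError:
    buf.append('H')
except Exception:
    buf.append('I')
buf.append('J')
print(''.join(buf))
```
HJ

IndexError matches before generic Exception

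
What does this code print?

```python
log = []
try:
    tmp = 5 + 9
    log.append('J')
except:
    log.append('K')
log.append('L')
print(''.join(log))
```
JL

No exception, try block completes normally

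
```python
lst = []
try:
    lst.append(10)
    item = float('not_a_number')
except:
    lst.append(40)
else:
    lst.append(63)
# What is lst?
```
[10, 40]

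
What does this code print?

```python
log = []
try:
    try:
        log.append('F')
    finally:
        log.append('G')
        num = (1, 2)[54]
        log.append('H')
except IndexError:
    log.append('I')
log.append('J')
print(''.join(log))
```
FGIJ

Exception in inner finally caught by outer except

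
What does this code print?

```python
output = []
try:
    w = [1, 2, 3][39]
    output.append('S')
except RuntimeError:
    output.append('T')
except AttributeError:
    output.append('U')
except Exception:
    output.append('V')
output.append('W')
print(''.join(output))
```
VW

IndexError not specifically caught, falls to Exception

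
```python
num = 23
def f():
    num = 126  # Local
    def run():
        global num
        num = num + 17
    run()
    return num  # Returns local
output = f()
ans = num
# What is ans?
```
40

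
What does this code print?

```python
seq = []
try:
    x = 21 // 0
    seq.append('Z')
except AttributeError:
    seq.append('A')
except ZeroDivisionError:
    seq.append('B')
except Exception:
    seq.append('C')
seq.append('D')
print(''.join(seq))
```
BD

ZeroDivisionError matches before generic Exception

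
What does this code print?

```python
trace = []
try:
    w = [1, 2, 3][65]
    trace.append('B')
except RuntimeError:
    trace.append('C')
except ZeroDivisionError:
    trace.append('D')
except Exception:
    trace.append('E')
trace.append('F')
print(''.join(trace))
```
EF

IndexError not specifically caught, falls to Exception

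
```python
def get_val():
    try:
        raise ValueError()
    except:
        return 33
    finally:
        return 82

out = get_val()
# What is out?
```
82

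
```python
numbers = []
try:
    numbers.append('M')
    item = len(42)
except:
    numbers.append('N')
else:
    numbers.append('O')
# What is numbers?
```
['M', 'N']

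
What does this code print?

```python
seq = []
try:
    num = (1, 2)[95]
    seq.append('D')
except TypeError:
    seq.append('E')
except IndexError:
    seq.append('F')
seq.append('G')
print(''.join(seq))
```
FG

IndexError is caught by its specific handler, not TypeError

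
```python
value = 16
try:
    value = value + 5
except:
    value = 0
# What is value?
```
21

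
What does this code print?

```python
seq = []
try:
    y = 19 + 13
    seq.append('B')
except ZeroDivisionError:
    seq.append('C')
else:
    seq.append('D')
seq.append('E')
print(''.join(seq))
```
BDE

else block runs when no exception occurs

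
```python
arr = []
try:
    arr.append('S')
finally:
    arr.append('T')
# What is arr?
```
['S', 'T']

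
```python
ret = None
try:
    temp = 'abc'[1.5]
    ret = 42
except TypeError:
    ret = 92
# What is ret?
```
92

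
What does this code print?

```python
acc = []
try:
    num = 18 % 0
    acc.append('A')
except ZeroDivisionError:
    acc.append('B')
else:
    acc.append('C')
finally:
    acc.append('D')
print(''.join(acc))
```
BD

Exception: except runs, else skipped, finally runs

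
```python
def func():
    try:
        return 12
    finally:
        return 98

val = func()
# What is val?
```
98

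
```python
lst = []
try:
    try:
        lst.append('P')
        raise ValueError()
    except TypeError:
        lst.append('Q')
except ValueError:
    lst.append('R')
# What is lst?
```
['P', 'R']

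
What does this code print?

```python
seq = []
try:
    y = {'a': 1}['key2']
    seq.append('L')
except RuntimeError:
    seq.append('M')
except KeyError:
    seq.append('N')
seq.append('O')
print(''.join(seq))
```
NO

KeyError is caught by its specific handler, not RuntimeError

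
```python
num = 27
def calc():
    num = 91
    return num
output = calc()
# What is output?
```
91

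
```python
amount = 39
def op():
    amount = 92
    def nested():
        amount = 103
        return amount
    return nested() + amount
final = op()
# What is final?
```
195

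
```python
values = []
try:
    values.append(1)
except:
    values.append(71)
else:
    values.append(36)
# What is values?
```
[1, 36]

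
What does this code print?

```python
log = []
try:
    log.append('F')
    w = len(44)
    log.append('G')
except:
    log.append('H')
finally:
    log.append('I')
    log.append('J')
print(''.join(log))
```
FHIJ

Code before exception runs, then except, then all of finally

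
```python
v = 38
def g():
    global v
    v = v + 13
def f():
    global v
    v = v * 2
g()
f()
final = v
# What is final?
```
102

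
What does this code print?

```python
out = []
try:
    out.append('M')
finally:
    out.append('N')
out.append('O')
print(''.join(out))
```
MNO

try/finally without except, no exception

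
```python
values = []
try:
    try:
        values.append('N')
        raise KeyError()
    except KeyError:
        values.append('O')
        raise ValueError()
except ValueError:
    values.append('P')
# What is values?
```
['N', 'O', 'P']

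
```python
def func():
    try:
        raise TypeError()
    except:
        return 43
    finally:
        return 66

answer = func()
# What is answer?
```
66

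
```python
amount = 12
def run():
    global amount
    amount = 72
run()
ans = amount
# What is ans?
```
72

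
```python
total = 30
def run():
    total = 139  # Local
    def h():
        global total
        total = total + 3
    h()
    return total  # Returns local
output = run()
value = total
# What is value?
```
33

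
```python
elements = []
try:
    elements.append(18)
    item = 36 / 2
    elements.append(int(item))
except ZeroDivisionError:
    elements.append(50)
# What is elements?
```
[18, 18]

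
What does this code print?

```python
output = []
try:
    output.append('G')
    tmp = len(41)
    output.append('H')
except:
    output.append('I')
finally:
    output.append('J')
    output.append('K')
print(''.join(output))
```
GIJK

Code before exception runs, then except, then all of finally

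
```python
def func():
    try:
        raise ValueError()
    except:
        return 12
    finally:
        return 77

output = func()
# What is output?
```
77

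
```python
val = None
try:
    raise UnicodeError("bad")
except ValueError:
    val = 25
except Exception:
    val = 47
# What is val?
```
25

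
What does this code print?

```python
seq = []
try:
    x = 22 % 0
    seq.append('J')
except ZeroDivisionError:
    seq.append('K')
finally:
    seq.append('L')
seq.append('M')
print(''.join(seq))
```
KLM

finally always runs, even after exception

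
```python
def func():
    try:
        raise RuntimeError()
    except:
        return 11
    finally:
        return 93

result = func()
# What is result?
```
93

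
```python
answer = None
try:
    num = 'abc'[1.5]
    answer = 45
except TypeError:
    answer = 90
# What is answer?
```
90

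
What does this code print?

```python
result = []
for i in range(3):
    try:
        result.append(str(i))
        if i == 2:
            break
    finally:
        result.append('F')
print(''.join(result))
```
0F1F2F

finally runs even when breaking out of loop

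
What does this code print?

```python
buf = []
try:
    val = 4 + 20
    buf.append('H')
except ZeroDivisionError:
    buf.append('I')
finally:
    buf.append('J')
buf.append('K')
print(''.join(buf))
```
HJK

finally runs after normal execution too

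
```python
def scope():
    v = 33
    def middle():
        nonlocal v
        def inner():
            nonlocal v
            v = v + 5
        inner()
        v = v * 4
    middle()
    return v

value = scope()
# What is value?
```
152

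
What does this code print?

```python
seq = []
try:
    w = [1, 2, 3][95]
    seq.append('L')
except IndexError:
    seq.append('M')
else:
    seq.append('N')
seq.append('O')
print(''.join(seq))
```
MO

else block skipped when exception is caught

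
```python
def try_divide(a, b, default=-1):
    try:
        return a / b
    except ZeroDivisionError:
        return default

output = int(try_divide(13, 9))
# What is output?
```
1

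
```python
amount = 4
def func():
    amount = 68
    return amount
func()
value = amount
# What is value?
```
4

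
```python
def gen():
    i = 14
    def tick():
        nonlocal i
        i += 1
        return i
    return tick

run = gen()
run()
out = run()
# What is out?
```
16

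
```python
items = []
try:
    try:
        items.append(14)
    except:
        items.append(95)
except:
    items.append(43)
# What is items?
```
[14]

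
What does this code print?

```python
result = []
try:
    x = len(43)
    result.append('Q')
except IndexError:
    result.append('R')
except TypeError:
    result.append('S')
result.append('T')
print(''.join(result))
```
ST

TypeError is caught by its specific handler, not IndexError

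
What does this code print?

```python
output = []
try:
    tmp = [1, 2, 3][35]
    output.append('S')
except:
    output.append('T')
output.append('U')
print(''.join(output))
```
TU

Exception raised in try, caught by bare except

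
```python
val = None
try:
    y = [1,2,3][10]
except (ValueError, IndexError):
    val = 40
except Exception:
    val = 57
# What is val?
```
40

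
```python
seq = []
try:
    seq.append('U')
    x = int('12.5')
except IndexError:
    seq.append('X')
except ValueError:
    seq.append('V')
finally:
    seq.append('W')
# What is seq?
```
['U', 'V', 'W']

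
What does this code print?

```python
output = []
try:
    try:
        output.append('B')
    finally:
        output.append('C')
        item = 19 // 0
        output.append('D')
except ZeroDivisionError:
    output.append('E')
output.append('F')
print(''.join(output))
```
BCEF

Exception in inner finally caught by outer except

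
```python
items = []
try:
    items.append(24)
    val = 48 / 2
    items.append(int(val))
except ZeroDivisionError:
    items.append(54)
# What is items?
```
[24, 24]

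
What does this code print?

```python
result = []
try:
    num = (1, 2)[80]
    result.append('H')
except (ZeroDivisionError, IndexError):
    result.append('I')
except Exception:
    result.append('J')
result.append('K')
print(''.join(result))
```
IK

IndexError matches tuple containing it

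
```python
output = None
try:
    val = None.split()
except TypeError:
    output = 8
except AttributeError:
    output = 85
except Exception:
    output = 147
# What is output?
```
85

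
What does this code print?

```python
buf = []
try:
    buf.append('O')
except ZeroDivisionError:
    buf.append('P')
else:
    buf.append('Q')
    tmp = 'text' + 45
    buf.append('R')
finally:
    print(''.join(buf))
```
OQ

Try succeeds, else appends 'Q', TypeError in else is uncaught, finally prints before exception propagates ('R' never appended)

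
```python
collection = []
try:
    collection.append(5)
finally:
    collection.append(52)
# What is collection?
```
[5, 52]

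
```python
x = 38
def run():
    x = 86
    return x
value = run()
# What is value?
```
86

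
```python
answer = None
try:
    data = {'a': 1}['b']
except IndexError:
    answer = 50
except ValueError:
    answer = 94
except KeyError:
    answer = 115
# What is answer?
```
115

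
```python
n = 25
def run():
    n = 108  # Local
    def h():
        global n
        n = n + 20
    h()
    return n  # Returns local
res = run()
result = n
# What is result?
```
45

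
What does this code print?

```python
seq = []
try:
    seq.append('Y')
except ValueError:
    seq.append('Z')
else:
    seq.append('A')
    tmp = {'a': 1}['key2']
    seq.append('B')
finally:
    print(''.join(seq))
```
YA

Try succeeds, else appends 'A', KeyError in else is uncaught, finally prints before exception propagates ('B' never appended)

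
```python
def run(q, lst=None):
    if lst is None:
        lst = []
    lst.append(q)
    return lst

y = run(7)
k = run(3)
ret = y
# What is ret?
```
[7]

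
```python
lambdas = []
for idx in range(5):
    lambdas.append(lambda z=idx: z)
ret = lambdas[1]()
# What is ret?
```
1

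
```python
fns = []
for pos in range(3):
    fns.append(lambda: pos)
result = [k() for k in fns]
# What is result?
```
[2, 2, 2]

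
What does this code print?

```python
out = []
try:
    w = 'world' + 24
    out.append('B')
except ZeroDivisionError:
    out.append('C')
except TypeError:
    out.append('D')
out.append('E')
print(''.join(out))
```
DE

TypeError is caught by its specific handler, not ZeroDivisionError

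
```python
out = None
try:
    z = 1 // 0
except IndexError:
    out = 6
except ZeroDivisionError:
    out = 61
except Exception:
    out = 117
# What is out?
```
61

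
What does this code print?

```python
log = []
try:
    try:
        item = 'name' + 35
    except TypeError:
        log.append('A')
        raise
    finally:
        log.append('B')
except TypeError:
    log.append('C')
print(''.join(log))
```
ABC

finally runs before re-raised exception propagates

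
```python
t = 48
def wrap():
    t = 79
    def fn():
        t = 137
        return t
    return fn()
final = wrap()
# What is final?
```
137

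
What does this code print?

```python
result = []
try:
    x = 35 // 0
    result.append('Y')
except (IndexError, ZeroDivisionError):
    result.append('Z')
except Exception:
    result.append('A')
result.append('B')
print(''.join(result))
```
ZB

ZeroDivisionError matches tuple containing it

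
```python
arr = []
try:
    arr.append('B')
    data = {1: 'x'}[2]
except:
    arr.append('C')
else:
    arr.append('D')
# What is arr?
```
['B', 'C']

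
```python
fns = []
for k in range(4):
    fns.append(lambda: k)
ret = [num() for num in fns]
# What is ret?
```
[3, 3, 3, 3]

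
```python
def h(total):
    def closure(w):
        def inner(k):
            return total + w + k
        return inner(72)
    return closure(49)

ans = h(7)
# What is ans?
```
128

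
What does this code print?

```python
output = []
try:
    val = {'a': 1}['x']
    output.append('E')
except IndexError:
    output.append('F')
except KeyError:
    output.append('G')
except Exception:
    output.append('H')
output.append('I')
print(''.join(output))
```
GI

KeyError matches before generic Exception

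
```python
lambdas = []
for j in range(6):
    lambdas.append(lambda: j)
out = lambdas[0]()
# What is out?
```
5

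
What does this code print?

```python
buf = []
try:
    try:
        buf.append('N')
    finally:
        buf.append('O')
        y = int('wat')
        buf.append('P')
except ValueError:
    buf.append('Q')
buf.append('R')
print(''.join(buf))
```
NOQR

Exception in inner finally caught by outer except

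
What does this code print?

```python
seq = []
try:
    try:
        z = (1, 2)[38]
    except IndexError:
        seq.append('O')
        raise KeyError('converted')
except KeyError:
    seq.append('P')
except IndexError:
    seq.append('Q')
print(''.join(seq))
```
OP

New KeyError raised, caught by outer KeyError handler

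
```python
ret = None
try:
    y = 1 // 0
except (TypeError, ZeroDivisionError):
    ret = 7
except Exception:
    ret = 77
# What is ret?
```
7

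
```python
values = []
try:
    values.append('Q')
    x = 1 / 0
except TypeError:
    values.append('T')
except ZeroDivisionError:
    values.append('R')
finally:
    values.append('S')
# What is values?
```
['Q', 'R', 'S']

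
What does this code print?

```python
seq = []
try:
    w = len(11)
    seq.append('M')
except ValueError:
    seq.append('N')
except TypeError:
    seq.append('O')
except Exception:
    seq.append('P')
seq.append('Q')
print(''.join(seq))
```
OQ

TypeError matches before generic Exception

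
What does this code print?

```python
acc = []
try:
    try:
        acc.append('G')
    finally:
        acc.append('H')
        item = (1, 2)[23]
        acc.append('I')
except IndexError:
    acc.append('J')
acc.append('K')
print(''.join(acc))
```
GHJK

Exception in inner finally caught by outer except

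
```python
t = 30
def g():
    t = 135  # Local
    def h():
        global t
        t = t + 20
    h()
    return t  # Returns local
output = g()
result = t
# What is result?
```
50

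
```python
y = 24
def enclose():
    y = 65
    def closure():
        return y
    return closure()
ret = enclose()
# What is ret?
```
65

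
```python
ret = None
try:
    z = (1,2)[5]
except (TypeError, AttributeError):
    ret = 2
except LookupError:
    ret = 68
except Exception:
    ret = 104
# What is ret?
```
68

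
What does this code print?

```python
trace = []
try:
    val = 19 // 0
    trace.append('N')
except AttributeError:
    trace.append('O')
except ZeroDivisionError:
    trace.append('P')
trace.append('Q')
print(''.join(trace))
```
PQ

ZeroDivisionError is caught by its specific handler, not AttributeError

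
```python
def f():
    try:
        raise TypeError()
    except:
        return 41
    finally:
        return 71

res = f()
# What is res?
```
71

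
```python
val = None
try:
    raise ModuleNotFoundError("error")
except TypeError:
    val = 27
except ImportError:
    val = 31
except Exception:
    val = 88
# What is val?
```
31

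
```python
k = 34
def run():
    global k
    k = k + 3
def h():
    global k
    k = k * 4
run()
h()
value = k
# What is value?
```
148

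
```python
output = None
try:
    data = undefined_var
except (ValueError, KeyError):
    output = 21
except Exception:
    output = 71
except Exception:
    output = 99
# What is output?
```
71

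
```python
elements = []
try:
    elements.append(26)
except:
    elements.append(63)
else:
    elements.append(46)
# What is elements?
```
[26, 46]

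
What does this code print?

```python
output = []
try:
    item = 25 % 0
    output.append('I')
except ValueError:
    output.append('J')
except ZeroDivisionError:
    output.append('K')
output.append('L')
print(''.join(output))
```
KL

ZeroDivisionError is caught by its specific handler, not ValueError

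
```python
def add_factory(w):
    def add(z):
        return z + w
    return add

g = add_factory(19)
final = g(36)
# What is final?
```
55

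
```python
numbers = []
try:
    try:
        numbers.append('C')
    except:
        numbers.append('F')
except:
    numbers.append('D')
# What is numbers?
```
['C']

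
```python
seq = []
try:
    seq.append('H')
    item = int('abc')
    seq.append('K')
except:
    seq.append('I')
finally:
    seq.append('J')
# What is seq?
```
['H', 'I', 'J']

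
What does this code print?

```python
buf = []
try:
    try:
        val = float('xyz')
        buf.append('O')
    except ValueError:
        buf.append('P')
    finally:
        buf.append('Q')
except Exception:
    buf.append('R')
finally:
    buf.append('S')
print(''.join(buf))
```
PQS

Both finally blocks run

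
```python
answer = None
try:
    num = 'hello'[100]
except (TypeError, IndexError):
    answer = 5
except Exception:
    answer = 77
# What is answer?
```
5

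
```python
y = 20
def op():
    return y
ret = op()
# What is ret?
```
20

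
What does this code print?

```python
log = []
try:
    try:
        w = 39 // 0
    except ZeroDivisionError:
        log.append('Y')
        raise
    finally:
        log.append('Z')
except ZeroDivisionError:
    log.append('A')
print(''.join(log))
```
YZA

finally runs before re-raised exception propagates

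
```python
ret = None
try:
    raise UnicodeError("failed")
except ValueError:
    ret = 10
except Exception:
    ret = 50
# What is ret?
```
10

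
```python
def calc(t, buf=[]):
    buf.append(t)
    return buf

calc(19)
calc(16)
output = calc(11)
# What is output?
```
[19, 16, 11]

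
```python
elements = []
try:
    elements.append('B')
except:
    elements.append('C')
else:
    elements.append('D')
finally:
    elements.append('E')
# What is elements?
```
['B', 'D', 'E']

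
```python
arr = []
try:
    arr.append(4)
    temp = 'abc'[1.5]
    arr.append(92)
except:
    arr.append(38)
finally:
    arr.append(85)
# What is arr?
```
[4, 38, 85]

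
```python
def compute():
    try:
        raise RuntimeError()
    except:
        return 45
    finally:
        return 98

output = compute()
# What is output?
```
98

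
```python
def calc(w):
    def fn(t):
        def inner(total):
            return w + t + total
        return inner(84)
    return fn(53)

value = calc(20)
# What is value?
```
157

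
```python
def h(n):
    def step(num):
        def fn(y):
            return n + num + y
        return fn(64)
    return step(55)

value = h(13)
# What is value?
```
132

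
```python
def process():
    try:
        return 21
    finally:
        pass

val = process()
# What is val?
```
21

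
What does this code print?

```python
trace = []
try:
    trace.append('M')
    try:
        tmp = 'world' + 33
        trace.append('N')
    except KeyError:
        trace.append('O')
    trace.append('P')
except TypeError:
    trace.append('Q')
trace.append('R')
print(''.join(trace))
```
MQR

Inner handler doesn't match, propagates to outer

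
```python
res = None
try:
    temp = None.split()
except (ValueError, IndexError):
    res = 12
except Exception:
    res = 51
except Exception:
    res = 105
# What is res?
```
51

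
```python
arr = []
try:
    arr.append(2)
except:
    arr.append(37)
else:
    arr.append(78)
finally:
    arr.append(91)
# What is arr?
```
[2, 78, 91]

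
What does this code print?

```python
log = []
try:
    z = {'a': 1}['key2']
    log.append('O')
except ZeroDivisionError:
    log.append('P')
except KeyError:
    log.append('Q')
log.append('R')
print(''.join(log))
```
QR

KeyError is caught by its specific handler, not ZeroDivisionError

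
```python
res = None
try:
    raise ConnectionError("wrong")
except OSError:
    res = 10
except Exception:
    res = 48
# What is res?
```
10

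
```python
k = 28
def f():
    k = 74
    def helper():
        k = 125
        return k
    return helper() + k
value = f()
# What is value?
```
199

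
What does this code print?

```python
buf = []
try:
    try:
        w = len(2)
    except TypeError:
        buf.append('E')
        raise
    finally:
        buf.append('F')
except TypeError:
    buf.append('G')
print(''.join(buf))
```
EFG

finally runs before re-raised exception propagates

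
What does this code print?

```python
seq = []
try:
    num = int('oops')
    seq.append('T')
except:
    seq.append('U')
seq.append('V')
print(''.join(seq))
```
UV

Exception raised in try, caught by bare except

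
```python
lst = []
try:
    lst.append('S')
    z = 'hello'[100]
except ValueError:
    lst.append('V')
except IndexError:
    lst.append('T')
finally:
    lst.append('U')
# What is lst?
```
['S', 'T', 'U']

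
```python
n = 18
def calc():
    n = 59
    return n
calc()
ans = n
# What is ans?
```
18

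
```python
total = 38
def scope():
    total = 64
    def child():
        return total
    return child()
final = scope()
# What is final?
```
64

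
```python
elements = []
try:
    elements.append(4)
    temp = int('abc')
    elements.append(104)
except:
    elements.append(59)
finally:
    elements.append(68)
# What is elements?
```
[4, 59, 68]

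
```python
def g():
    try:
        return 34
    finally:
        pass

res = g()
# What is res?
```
34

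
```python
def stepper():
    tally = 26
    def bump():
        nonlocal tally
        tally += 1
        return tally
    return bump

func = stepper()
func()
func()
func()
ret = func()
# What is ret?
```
30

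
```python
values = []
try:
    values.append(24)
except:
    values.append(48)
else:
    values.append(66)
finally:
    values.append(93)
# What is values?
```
[24, 66, 93]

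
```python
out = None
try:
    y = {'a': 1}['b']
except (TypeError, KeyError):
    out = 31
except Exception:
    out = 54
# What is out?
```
31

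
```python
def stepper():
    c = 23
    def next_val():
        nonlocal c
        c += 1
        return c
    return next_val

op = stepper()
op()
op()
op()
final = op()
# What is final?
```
27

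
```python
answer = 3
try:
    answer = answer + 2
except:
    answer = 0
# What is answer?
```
5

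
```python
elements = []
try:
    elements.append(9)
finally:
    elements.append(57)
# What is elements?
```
[9, 57]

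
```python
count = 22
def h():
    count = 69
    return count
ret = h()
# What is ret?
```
69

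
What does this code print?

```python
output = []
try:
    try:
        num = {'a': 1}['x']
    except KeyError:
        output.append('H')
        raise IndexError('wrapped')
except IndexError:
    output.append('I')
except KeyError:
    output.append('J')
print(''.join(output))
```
HI

New IndexError raised, caught by outer IndexError handler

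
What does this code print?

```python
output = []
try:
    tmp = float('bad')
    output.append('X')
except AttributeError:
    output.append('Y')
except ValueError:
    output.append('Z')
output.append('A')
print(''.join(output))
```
ZA

ValueError is caught by its specific handler, not AttributeError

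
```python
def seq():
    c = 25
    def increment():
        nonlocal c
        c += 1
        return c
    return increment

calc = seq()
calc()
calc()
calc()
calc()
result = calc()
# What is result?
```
30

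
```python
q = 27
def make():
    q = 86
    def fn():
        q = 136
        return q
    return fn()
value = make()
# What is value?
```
136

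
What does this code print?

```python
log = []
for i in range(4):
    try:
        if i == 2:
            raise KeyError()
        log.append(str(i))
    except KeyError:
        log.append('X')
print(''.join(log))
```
01X3

Exception on i=2 caught, loop continues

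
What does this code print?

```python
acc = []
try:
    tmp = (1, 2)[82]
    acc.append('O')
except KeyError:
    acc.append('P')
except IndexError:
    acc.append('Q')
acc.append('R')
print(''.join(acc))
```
QR

IndexError is caught by its specific handler, not KeyError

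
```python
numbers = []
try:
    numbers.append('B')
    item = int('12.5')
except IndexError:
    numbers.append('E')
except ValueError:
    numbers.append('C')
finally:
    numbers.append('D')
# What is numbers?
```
['B', 'C', 'D']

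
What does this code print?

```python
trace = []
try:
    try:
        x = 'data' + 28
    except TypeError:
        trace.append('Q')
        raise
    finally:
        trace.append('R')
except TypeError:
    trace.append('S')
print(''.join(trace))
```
QRS

finally runs before re-raised exception propagates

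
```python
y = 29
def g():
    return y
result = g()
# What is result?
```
29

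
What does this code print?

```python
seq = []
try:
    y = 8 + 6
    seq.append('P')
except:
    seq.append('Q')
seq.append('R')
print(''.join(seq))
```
PR

No exception, try block completes normally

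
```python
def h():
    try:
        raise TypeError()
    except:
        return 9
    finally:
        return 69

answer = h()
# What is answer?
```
69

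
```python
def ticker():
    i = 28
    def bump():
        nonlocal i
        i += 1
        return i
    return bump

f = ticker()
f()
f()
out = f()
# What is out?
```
31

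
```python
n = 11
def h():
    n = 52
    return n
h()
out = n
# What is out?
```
11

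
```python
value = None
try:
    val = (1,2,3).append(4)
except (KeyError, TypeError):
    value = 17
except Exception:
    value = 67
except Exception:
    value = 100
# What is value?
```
67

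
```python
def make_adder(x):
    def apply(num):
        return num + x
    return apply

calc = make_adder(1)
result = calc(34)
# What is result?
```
35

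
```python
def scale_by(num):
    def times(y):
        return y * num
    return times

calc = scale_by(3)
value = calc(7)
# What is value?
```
21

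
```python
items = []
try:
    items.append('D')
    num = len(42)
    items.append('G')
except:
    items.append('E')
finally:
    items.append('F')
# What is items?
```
['D', 'E', 'F']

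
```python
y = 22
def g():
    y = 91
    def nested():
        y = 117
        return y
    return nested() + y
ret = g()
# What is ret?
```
208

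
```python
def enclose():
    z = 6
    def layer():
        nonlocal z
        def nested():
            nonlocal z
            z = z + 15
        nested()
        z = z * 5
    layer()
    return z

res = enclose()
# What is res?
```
105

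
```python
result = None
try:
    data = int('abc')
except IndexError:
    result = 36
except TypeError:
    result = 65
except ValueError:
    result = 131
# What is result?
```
131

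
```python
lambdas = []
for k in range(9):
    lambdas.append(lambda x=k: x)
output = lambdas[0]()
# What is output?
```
0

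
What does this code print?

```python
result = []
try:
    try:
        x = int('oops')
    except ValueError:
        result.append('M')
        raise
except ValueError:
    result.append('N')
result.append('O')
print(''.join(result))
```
MNO

raise without argument re-raises current exception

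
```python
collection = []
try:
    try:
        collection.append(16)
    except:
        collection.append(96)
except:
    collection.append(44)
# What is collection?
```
[16]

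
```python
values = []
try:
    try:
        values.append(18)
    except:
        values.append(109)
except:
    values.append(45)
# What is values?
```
[18]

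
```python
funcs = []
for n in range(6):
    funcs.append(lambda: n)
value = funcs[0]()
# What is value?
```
5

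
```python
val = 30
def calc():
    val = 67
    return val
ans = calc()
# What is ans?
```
67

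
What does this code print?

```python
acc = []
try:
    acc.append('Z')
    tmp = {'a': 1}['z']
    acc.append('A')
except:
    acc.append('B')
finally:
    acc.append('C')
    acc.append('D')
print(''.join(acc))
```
ZBCD

Code before exception runs, then except, then all of finally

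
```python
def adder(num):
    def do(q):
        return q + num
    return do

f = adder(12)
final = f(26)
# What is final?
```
38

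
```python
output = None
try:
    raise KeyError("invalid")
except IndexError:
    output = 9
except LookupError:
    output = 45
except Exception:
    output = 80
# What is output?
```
45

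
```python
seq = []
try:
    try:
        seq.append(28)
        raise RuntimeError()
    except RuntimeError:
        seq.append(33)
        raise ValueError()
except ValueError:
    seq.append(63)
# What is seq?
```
[28, 33, 63]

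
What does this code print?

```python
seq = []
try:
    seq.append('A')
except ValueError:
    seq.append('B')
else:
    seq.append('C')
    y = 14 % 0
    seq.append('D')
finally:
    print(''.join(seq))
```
AC

Try succeeds, else appends 'C', ZeroDivisionError in else is uncaught, finally prints before exception propagates ('D' never appended)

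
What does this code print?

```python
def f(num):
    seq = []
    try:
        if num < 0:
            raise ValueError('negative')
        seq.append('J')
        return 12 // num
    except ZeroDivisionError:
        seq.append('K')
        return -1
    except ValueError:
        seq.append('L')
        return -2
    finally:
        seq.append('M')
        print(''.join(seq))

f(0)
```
JKM

num=0 causes ZeroDivisionError, caught, finally prints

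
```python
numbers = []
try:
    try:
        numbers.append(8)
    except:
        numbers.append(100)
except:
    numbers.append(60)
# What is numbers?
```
[8]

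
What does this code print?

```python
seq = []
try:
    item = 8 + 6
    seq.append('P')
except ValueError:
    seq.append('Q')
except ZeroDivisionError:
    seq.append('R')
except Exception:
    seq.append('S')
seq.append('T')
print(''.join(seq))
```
PT

No exception, try block completes normally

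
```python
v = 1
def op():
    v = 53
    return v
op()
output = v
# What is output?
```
1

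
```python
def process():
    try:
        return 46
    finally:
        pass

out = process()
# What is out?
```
46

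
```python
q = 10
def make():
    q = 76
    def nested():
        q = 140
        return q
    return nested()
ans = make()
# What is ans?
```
140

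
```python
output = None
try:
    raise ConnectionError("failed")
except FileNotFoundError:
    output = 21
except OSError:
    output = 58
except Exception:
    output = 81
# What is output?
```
58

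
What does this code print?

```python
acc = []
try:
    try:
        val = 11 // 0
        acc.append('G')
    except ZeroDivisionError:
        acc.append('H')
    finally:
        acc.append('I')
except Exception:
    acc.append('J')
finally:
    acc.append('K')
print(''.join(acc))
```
HIK

Both finally blocks run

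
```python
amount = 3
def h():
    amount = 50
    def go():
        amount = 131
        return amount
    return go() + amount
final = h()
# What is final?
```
181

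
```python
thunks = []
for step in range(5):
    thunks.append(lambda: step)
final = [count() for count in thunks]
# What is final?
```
[4, 4, 4, 4, 4]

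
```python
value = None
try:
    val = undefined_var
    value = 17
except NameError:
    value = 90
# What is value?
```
90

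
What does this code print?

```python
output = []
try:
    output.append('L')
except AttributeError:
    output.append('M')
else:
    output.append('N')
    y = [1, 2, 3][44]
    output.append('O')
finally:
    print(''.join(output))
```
LN

Try succeeds, else appends 'N', IndexError in else is uncaught, finally prints before exception propagates ('O' never appended)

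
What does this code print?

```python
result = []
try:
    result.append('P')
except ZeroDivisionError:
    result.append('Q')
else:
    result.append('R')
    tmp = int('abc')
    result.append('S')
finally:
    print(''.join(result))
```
PR

Try succeeds, else appends 'R', ValueError in else is uncaught, finally prints before exception propagates ('S' never appended)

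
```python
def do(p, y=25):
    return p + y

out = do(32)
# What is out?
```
57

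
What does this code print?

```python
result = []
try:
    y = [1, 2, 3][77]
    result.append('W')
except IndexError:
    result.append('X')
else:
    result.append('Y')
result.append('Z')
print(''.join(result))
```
XZ

else block skipped when exception is caught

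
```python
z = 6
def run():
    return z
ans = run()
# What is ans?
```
6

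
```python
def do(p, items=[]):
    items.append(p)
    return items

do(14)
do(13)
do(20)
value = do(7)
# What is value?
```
[14, 13, 20, 7]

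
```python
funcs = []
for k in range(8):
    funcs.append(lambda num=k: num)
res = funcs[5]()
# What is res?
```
5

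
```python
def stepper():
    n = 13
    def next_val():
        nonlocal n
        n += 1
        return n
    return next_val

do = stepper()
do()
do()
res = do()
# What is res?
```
16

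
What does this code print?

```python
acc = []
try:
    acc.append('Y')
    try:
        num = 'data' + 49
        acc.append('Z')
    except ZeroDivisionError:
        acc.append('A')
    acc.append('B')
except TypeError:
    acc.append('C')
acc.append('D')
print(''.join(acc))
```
YCD

Inner handler doesn't match, propagates to outer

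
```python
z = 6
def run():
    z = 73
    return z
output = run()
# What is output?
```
73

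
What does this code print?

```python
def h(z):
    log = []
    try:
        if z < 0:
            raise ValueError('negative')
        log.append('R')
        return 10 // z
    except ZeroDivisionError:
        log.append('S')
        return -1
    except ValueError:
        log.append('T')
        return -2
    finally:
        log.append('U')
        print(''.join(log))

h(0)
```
RSU

z=0 causes ZeroDivisionError, caught, finally prints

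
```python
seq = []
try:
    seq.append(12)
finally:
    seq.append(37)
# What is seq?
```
[12, 37]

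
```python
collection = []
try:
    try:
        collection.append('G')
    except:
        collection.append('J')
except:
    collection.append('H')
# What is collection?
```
['G']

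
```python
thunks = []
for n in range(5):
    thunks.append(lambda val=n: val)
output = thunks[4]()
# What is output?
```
4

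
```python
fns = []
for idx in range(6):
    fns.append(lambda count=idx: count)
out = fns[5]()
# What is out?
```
5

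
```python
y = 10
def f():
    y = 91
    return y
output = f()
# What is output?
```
91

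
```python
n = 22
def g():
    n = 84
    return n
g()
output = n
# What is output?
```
22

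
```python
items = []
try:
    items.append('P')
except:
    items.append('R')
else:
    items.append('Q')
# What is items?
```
['P', 'Q']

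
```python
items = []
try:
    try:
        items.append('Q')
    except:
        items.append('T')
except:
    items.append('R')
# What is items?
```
['Q']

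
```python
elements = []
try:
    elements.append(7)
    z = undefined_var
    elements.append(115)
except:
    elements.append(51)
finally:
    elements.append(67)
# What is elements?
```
[7, 51, 67]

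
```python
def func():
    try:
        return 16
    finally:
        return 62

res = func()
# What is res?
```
62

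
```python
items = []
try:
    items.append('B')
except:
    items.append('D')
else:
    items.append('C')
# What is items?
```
['B', 'C']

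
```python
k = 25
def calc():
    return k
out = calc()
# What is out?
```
25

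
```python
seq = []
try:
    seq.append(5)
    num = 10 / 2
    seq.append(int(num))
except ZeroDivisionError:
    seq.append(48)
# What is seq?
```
[5, 5]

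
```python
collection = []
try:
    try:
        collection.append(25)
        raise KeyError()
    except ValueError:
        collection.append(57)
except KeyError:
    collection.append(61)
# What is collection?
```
[25, 61]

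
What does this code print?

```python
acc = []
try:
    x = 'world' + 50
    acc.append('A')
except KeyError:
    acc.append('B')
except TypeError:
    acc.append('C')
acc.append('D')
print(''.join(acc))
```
CD

TypeError is caught by its specific handler, not KeyError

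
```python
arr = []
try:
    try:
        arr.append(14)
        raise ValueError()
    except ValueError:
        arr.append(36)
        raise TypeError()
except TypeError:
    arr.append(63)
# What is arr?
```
[14, 36, 63]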